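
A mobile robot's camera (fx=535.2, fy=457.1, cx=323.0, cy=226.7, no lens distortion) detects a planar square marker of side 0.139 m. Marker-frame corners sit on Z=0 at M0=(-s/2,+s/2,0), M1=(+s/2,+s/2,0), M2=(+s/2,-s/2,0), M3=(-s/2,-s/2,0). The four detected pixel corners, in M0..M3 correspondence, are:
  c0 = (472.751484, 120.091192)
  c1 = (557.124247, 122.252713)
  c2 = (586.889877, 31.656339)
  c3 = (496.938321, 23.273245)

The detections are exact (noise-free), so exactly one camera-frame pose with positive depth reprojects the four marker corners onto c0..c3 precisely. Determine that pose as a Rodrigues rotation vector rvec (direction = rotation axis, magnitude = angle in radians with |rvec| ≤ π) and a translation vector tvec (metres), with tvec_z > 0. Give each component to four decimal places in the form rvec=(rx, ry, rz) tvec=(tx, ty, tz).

rvec=(0.4496, -0.3250, 0.0250) tvec=(0.2725, -0.2327, 0.7073)

Intrinsics K: fx=535.2, fy=457.1, cx=323.0, cy=226.7
Marker side s = 0.139 m; corners in marker frame (Z=0):
  M0 = (-0.0695, +0.0695, 0)
  M1 = (+0.0695, +0.0695, 0)
  M2 = (+0.0695, -0.0695, 0)
  M3 = (-0.0695, -0.0695, 0)
Detected image corners:
  c0 = (472.751484, 120.091192) px
  c1 = (557.124247, 122.252713) px
  c2 = (586.889877, 31.656339) px
  c3 = (496.938321, 23.273245) px
Planar DLT: solve 8×8 A·h = b for H (H[2,2]=1):
  H  [+860.86050 +121.24554 +529.21038]
  H  [+69.99871 +717.89552 +76.34663]
  H  [+0.44401 +0.59789 +1.00000]
B = K⁻¹H; ‖b₁‖=1.413729, ‖b₂‖=1.413729; λ = 2/(‖b₁‖+‖b₂‖) = 0.707349, sign → tz>0 ⇒ λ=+0.707349
r₁ = λ·B[:,0] = (+0.94821,-0.04744,+0.31407); r₂ = λ·B[:,1] = (-0.09499,+0.90118,+0.42291)
r₃ = r₁×r₂ = (-0.30310,-0.43085,+0.85000); SVD([r₁ r₂ r₃]) → R = UVᵀ:
  R  [+0.94821 -0.09499 -0.30310]
  R  [-0.04744 +0.90118 -0.43085]
  R  [+0.31407 +0.42291 +0.85000]
t = (+0.27254, -0.23267, +0.70735) m
tr R = 2.699391; θ = arccos((tr R − 1)/2) = 0.555389 rad = 31.821°
axis k = ((R−Rᵀ)₃₂, (R−Rᵀ)₁₃, (R−Rᵀ)₂₁) / (2 sinθ) = (+0.809599, -0.585249, +0.045086)
rvec = θ·k = (+0.449642, -0.325041, +0.025040)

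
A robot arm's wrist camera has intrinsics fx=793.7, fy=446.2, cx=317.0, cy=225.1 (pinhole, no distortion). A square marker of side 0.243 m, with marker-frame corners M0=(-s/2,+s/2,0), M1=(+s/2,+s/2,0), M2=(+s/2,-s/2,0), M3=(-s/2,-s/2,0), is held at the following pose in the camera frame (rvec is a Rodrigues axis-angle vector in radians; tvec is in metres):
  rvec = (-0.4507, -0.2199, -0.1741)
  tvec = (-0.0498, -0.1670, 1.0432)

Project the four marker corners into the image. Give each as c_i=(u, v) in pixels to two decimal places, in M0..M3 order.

Intrinsics K: fx=793.7, fy=446.2, cx=317.0, cy=225.1
Marker side s = 0.243 m; corners in marker frame (Z=0):
  M0 = (-0.1215, +0.1215, 0)
  M1 = (+0.1215, +0.1215, 0)
  M2 = (+0.1215, -0.1215, 0)
  M3 = (-0.1215, -0.1215, 0)
rvec = (-0.4507, -0.2199, -0.1741), |rvec| = θ = 0.53085 rad = 30.415°
Rodrigues: sinθ=0.50626, 1−cosθ=0.13762; R = I + sinθ·[k]× + (1−cosθ)·[k]×²:
    [+0.96158 +0.21444 -0.17140]
    [-0.11764 +0.88599 +0.44853]
    [+0.24804 -0.41113 +0.87718]
t = (-0.0498, -0.1670, 1.0432) m
M0: Pc = R·M0+t = (-0.14058, -0.04506, +0.96311); u = 793.7·(-0.14058)/0.96311 + 317.0 = 201.1498, v = 446.2·(-0.04506)/0.96311 + 225.1 = 204.2247
M1: Pc = R·M1+t = (+0.09309, -0.07364, +1.02338); u = 793.7·(+0.09309)/1.02338 + 317.0 = 389.1946, v = 446.2·(-0.07364)/1.02338 + 225.1 = 192.9907
M2: Pc = R·M2+t = (+0.04098, -0.28894, +1.12329); u = 793.7·(+0.04098)/1.12329 + 317.0 = 345.9543, v = 446.2·(-0.28894)/1.12329 + 225.1 = 110.3250
M3: Pc = R·M3+t = (-0.19269, -0.26036, +1.06302); u = 793.7·(-0.19269)/1.06302 + 317.0 = 173.1308, v = 446.2·(-0.26036)/1.06302 + 225.1 = 115.8160

c0=(201.15, 204.22) c1=(389.19, 192.99) c2=(345.95, 110.32) c3=(173.13, 115.82)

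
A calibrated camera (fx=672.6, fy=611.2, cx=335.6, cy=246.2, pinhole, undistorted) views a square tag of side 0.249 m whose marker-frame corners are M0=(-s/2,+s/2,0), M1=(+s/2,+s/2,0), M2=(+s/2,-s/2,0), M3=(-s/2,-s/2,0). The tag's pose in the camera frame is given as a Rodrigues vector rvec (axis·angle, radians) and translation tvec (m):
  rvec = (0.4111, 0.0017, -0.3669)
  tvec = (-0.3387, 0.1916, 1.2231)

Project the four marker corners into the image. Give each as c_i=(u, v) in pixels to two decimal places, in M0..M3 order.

Intrinsics K: fx=672.6, fy=611.2, cx=335.6, cy=246.2
Marker side s = 0.249 m; corners in marker frame (Z=0):
  M0 = (-0.1245, +0.1245, 0)
  M1 = (+0.1245, +0.1245, 0)
  M2 = (+0.1245, -0.1245, 0)
  M3 = (-0.1245, -0.1245, 0)
rvec = (0.4111, 0.0017, -0.3669), |rvec| = θ = 0.55102 rad = 31.571°
Rodrigues: sinθ=0.52356, 1−cosθ=0.14801; R = I + sinθ·[k]× + (1−cosθ)·[k]×²:
    [+0.93438 +0.34895 -0.07191]
    [-0.34827 +0.85199 -0.39091]
    [-0.07514 +0.39031 +0.91761]
t = (-0.3387, 0.1916, 1.2231) m
M0: Pc = R·M0+t = (-0.41159, +0.34103, +1.28105); u = 672.6·(-0.41159)/1.28105 + 335.6 = 119.5019, v = 611.2·(+0.34103)/1.28105 + 246.2 = 408.9100
M1: Pc = R·M1+t = (-0.17893, +0.25431, +1.26234); u = 672.6·(-0.17893)/1.26234 + 335.6 = 240.2648, v = 611.2·(+0.25431)/1.26234 + 246.2 = 369.3336
M2: Pc = R·M2+t = (-0.26581, +0.04217, +1.16515); u = 672.6·(-0.26581)/1.16515 + 335.6 = 182.1547, v = 611.2·(+0.04217)/1.16515 + 246.2 = 268.3194
M3: Pc = R·M3+t = (-0.49847, +0.12889, +1.18386); u = 672.6·(-0.49847)/1.18386 + 335.6 = 52.3964, v = 611.2·(+0.12889)/1.18386 + 246.2 = 312.7412

c0=(119.50, 408.91) c1=(240.26, 369.33) c2=(182.15, 268.32) c3=(52.40, 312.74)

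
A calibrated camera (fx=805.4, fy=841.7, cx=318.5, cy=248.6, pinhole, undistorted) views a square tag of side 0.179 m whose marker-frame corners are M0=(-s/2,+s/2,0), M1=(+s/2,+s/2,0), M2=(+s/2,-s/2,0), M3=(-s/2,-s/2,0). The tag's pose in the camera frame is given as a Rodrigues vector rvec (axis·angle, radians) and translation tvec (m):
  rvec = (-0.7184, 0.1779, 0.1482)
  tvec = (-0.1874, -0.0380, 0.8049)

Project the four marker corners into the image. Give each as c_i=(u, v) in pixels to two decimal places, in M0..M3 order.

c0=(11.63, 272.71) c1=(188.43, 289.18) c2=(239.51, 150.81) c3=(83.48, 142.44)

Intrinsics K: fx=805.4, fy=841.7, cx=318.5, cy=248.6
Marker side s = 0.179 m; corners in marker frame (Z=0):
  M0 = (-0.0895, +0.0895, 0)
  M1 = (+0.0895, +0.0895, 0)
  M2 = (+0.0895, -0.0895, 0)
  M3 = (-0.0895, -0.0895, 0)
rvec = (-0.7184, 0.1779, 0.1482), |rvec| = θ = 0.75479 rad = 43.246°
Rodrigues: sinθ=0.68514, 1−cosθ=0.27159; R = I + sinθ·[k]× + (1−cosθ)·[k]×²:
    [+0.97444 -0.19545 +0.11073]
    [+0.07360 +0.74350 +0.66467]
    [-0.21224 -0.63954 +0.73888]
t = (-0.1874, -0.0380, 0.8049) m
M0: Pc = R·M0+t = (-0.29211, +0.02196, +0.76666); u = 805.4·(-0.29211)/0.76666 + 318.5 = 11.6331, v = 841.7·(+0.02196)/0.76666 + 248.6 = 272.7055
M1: Pc = R·M1+t = (-0.11768, +0.03513, +0.72867); u = 805.4·(-0.11768)/0.72867 + 318.5 = 188.4275, v = 841.7·(+0.03513)/0.72867 + 248.6 = 289.1800
M2: Pc = R·M2+t = (-0.08269, -0.09796, +0.84314); u = 805.4·(-0.08269)/0.84314 + 318.5 = 239.5071, v = 841.7·(-0.09796)/0.84314 + 248.6 = 150.8114
M3: Pc = R·M3+t = (-0.25712, -0.11113, +0.88113); u = 805.4·(-0.25712)/0.88113 + 318.5 = 83.4795, v = 841.7·(-0.11113)/0.88113 + 248.6 = 142.4430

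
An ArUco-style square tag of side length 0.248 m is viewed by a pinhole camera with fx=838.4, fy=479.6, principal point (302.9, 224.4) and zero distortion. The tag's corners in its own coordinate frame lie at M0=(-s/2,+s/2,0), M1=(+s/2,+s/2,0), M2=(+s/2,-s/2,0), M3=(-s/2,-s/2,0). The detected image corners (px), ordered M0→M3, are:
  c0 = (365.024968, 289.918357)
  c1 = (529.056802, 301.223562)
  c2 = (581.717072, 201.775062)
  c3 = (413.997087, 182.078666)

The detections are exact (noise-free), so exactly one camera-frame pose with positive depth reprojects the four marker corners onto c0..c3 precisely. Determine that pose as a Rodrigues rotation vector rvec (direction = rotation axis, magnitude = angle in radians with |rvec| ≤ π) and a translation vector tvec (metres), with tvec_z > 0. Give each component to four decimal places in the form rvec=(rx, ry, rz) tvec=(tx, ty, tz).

Intrinsics K: fx=838.4, fy=479.6, cx=302.9, cy=224.4
Marker side s = 0.248 m; corners in marker frame (Z=0):
  M0 = (-0.1240, +0.1240, 0)
  M1 = (+0.1240, +0.1240, 0)
  M2 = (+0.1240, -0.1240, 0)
  M3 = (-0.1240, -0.1240, 0)
Detected image corners:
  c0 = (365.024968, 289.918357) px
  c1 = (529.056802, 301.223562) px
  c2 = (581.717072, 201.775062) px
  c3 = (413.997087, 182.078666) px
Planar DLT: solve 8×8 A·h = b for H (H[2,2]=1):
  H  [+810.10766 -119.49844 +474.95605]
  H  [+135.08530 +461.49718 +245.20197]
  H  [+0.29933 +0.18136 +1.00000]
B = K⁻¹H; ‖b₁‖=0.919786, ‖b₂‖=0.919786; λ = 2/(‖b₁‖+‖b₂‖) = 1.087210, sign → tz>0 ⇒ λ=+1.087210
r₁ = λ·B[:,0] = (+0.93295,+0.15396,+0.32544); r₂ = λ·B[:,1] = (-0.22620,+0.95392,+0.19717)
r₃ = r₁×r₂ = (-0.28009,-0.25756,+0.92478); SVD([r₁ r₂ r₃]) → R = UVᵀ:
  R  [+0.93295 -0.22620 -0.28009]
  R  [+0.15396 +0.95392 -0.25756]
  R  [+0.32544 +0.19717 +0.92478]
t = (+0.22312, +0.04716, +1.08721) m
tr R = 2.811639; θ = arccos((tr R − 1)/2) = 0.437486 rad = 25.066°
axis k = ((R−Rᵀ)₃₂, (R−Rᵀ)₁₃, (R−Rᵀ)₂₁) / (2 sinθ) = (+0.536672, -0.714631, +0.448649)
rvec = θ·k = (+0.234786, -0.312641, +0.196278)

rvec=(0.2348, -0.3126, 0.1963) tvec=(0.2231, 0.0472, 1.0872)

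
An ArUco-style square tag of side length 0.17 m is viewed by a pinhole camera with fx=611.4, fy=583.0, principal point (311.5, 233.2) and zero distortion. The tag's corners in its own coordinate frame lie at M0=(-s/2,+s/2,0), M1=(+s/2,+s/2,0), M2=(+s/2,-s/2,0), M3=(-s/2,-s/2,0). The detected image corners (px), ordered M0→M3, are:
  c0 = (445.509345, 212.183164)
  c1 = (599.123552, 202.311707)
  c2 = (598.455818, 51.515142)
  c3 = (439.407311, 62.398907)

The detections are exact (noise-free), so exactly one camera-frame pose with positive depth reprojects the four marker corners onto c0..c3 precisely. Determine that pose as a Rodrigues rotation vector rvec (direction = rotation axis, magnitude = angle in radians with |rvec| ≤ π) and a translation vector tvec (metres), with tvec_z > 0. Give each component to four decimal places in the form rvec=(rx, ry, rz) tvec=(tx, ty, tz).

rvec=(0.1378, 0.0124, -0.0680) tvec=(0.2281, -0.1142, 0.6673)

Intrinsics K: fx=611.4, fy=583.0, cx=311.5, cy=233.2
Marker side s = 0.17 m; corners in marker frame (Z=0):
  M0 = (-0.0850, +0.0850, 0)
  M1 = (+0.0850, +0.0850, 0)
  M2 = (+0.0850, -0.0850, 0)
  M3 = (-0.0850, -0.0850, 0)
Detected image corners:
  c0 = (445.509345, 212.183164) px
  c1 = (599.123552, 202.311707) px
  c2 = (598.455818, 51.515142) px
  c3 = (439.407311, 62.398907) px
Planar DLT: solve 8×8 A·h = b for H (H[2,2]=1):
  H  [+906.06038 +126.68937 +520.48432]
  H  [-64.35676 +911.13976 +133.42306]
  H  [-0.02546 +0.20503 +1.00000]
B = K⁻¹H; ‖b₁‖=1.498488, ‖b₂‖=1.498488; λ = 2/(‖b₁‖+‖b₂‖) = 0.667339, sign → tz>0 ⇒ λ=+0.667339
r₁ = λ·B[:,0] = (+0.99762,-0.06687,-0.01699); r₂ = λ·B[:,1] = (+0.06857,+0.98822,+0.13682)
r₃ = r₁×r₂ = (+0.00764,-0.13766,+0.99045); SVD([r₁ r₂ r₃]) → R = UVᵀ:
  R  [+0.99762 +0.06857 +0.00764]
  R  [-0.06687 +0.98822 -0.13766]
  R  [-0.01699 +0.13682 +0.99045]
t = (+0.22811, -0.11421, +0.66734) m
tr R = 2.976286; θ = arccos((tr R − 1)/2) = 0.154147 rad = 8.832°
axis k = ((R−Rᵀ)₃₂, (R−Rᵀ)₁₃, (R−Rᵀ)₂₁) / (2 sinθ) = (+0.893882, +0.080231, -0.441065)
rvec = θ·k = (+0.137789, +0.012367, -0.067989)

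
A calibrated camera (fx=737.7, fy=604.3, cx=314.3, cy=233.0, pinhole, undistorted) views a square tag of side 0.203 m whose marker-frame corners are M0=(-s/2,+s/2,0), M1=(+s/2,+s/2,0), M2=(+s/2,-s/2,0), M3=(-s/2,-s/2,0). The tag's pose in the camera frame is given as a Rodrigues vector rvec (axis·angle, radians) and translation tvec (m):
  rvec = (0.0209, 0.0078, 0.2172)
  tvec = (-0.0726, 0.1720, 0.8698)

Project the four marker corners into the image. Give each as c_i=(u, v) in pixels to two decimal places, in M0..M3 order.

Intrinsics K: fx=737.7, fy=604.3, cx=314.3, cy=233.0
Marker side s = 0.203 m; corners in marker frame (Z=0):
  M0 = (-0.1015, +0.1015, 0)
  M1 = (+0.1015, +0.1015, 0)
  M2 = (+0.1015, -0.1015, 0)
  M3 = (-0.1015, -0.1015, 0)
rvec = (0.0209, 0.0078, 0.2172), |rvec| = θ = 0.21834 rad = 12.510°
Rodrigues: sinθ=0.21661, 1−cosθ=0.02374; R = I + sinθ·[k]× + (1−cosθ)·[k]×²:
    [+0.97648 -0.21540 +0.01000]
    [+0.21556 +0.97629 -0.01989]
    [-0.00548 +0.02158 +0.99975]
t = (-0.0726, 0.1720, 0.8698) m
M0: Pc = R·M0+t = (-0.19358, +0.24921, +0.87255); u = 737.7·(-0.19358)/0.87255 + 314.3 = 150.6407, v = 604.3·(+0.24921)/0.87255 + 233.0 = 405.5983
M1: Pc = R·M1+t = (+0.00465, +0.29297, +0.87143); u = 737.7·(+0.00465)/0.87143 + 314.3 = 318.2359, v = 604.3·(+0.29297)/0.87143 + 233.0 = 436.1631
M2: Pc = R·M2+t = (+0.04838, +0.09479, +0.86705); u = 737.7·(+0.04838)/0.86705 + 314.3 = 355.4581, v = 604.3·(+0.09479)/0.86705 + 233.0 = 299.0619
M3: Pc = R·M3+t = (-0.14985, +0.05103, +0.86817); u = 737.7·(-0.14985)/0.86817 + 314.3 = 186.9696, v = 604.3·(+0.05103)/0.86817 + 233.0 = 268.5184

c0=(150.64, 405.60) c1=(318.24, 436.16) c2=(355.46, 299.06) c3=(186.97, 268.52)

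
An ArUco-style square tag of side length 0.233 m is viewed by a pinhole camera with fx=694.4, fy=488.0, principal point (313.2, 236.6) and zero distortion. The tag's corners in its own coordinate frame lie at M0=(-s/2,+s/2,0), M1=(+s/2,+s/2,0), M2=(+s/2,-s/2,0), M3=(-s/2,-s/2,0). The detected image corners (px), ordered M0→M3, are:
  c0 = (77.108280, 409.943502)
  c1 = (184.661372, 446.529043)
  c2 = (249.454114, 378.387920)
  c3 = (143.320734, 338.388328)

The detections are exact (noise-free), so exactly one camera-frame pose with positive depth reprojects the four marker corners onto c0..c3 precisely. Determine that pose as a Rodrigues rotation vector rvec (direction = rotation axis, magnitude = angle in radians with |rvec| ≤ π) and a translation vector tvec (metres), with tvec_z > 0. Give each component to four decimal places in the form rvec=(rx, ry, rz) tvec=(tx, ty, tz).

rvec=(0.1385, -0.2133, 0.5714) tvec=(-0.2824, 0.4253, 1.3193)

Intrinsics K: fx=694.4, fy=488.0, cx=313.2, cy=236.6
Marker side s = 0.233 m; corners in marker frame (Z=0):
  M0 = (-0.1165, +0.1165, 0)
  M1 = (+0.1165, +0.1165, 0)
  M2 = (+0.1165, -0.1165, 0)
  M3 = (-0.1165, -0.1165, 0)
Detected image corners:
  c0 = (77.108280, 409.943502) px
  c1 = (184.661372, 446.529043) px
  c2 = (249.454114, 378.387920) px
  c3 = (143.320734, 338.388328) px
Planar DLT: solve 8×8 A·h = b for H (H[2,2]=1):
  H  [+488.09482 -272.29645 +164.55450]
  H  [+235.25644 +320.69457 +393.93258]
  H  [+0.18041 +0.05357 +1.00000]
B = K⁻¹H; ‖b₁‖=0.758003, ‖b₂‖=0.758003; λ = 2/(‖b₁‖+‖b₂‖) = 1.319256, sign → tz>0 ⇒ λ=+1.319256
r₁ = λ·B[:,0] = (+0.81996,+0.52060,+0.23800); r₂ = λ·B[:,1] = (-0.54920,+0.83270,+0.07068)
r₃ = r₁×r₂ = (-0.16139,-0.18866,+0.96869); SVD([r₁ r₂ r₃]) → R = UVᵀ:
  R  [+0.81996 -0.54920 -0.16139]
  R  [+0.52060 +0.83270 -0.18866]
  R  [+0.23800 +0.07068 +0.96869]
t = (-0.28240, +0.42533, +1.31926) m
tr R = 2.621345; θ = arccos((tr R − 1)/2) = 0.625497 rad = 35.838°
axis k = ((R−Rᵀ)₃₂, (R−Rᵀ)₁₃, (R−Rᵀ)₂₁) / (2 sinθ) = (+0.221470, -0.341070, +0.913577)
rvec = θ·k = (+0.138528, -0.213338, +0.571439)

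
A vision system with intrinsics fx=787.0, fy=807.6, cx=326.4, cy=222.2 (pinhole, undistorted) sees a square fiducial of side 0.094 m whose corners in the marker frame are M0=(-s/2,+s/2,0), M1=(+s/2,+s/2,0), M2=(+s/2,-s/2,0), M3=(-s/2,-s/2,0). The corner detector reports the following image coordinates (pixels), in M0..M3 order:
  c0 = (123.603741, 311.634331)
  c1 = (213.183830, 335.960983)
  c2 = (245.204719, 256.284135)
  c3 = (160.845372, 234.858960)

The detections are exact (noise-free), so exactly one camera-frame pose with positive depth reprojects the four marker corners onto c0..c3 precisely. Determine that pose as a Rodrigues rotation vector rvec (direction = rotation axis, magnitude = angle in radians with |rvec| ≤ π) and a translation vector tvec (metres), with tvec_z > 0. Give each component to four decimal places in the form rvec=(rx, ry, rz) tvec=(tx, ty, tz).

rvec=(-0.6251, 0.0726, 0.2706) tvec=(-0.1422, 0.0603, 0.7968)

Intrinsics K: fx=787.0, fy=807.6, cx=326.4, cy=222.2
Marker side s = 0.094 m; corners in marker frame (Z=0):
  M0 = (-0.0470, +0.0470, 0)
  M1 = (+0.0470, +0.0470, 0)
  M2 = (+0.0470, -0.0470, 0)
  M3 = (-0.0470, -0.0470, 0)
Detected image corners:
  c0 = (123.603741, 311.634331) px
  c1 = (213.183830, 335.960983) px
  c2 = (245.204719, 256.284135) px
  c3 = (160.845372, 234.858960) px
Planar DLT: solve 8×8 A·h = b for H (H[2,2]=1):
  H  [+889.70862 -501.02278 +185.90900]
  H  [+189.84809 +629.15210 +283.27429]
  H  [-0.18616 -0.71274 +1.00000]
B = K⁻¹H; ‖b₁‖=1.255065, ‖b₂‖=1.255065; λ = 2/(‖b₁‖+‖b₂‖) = 0.796771, sign → tz>0 ⇒ λ=+0.796771
r₁ = λ·B[:,0] = (+0.96227,+0.22811,-0.14832); r₂ = λ·B[:,1] = (-0.27172,+0.77696,-0.56789)
r₃ = r₁×r₂ = (-0.01430,+0.58677,+0.80963); SVD([r₁ r₂ r₃]) → R = UVᵀ:
  R  [+0.96227 -0.27172 -0.01430]
  R  [+0.22811 +0.77696 +0.58677]
  R  [-0.14832 -0.56789 +0.80963]
t = (-0.14224, +0.06026, +0.79677) m
tr R = 2.548865; θ = arccos((tr R − 1)/2) = 0.684979 rad = 39.246°
axis k = ((R−Rᵀ)₃₂, (R−Rᵀ)₁₃, (R−Rᵀ)₂₁) / (2 sinθ) = (-0.912544, +0.105921, +0.395024)
rvec = θ·k = (-0.625074, +0.072554, +0.270583)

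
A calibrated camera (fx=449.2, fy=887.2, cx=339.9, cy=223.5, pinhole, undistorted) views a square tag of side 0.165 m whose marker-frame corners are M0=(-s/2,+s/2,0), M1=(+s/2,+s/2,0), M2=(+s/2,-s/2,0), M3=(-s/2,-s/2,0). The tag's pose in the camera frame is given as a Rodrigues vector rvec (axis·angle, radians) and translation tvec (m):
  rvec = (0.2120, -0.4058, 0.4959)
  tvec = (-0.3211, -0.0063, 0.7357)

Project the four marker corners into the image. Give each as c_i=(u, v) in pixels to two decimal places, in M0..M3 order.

c0=(68.26, 261.29) c1=(169.12, 336.37) c2=(214.09, 173.72) c3=(115.40, 80.35)

Intrinsics K: fx=449.2, fy=887.2, cx=339.9, cy=223.5
Marker side s = 0.165 m; corners in marker frame (Z=0):
  M0 = (-0.0825, +0.0825, 0)
  M1 = (+0.0825, +0.0825, 0)
  M2 = (+0.0825, -0.0825, 0)
  M3 = (-0.0825, -0.0825, 0)
rvec = (0.2120, -0.4058, 0.4959), |rvec| = θ = 0.67493 rad = 38.671°
Rodrigues: sinθ=0.62484, 1−cosθ=0.21925; R = I + sinθ·[k]× + (1−cosθ)·[k]×²:
    [+0.80238 -0.50050 -0.32508]
    [+0.41769 +0.86001 -0.29312]
    [+0.42628 +0.09941 +0.89911]
t = (-0.3211, -0.0063, 0.7357) m
M0: Pc = R·M0+t = (-0.42859, +0.03019, +0.70873); u = 449.2·(-0.42859)/0.70873 + 339.9 = 68.2578, v = 887.2·(+0.03019)/0.70873 + 223.5 = 261.2935
M1: Pc = R·M1+t = (-0.29620, +0.09911, +0.77907); u = 449.2·(-0.29620)/0.77907 + 339.9 = 169.1183, v = 887.2·(+0.09911)/0.77907 + 223.5 = 336.3660
M2: Pc = R·M2+t = (-0.21361, -0.04279, +0.76267); u = 449.2·(-0.21361)/0.76267 + 339.9 = 214.0856, v = 887.2·(-0.04279)/0.76267 + 223.5 = 173.7218
M3: Pc = R·M3+t = (-0.34600, -0.11171, +0.69233); u = 449.2·(-0.34600)/0.69233 + 339.9 = 115.4040, v = 887.2·(-0.11171)/0.69233 + 223.5 = 80.3468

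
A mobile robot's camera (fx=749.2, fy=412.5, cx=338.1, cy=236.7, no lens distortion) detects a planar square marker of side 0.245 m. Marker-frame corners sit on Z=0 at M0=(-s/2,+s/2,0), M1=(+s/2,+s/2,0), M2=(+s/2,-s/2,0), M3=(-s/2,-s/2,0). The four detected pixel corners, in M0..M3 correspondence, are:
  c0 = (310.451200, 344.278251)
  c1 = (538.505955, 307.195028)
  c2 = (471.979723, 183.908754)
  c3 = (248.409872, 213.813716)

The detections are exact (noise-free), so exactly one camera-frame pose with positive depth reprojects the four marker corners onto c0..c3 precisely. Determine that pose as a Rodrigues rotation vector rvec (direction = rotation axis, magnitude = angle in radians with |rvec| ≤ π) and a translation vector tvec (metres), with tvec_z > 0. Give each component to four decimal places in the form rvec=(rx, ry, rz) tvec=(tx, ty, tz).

Intrinsics K: fx=749.2, fy=412.5, cx=338.1, cy=236.7
Marker side s = 0.245 m; corners in marker frame (Z=0):
  M0 = (-0.1225, +0.1225, 0)
  M1 = (+0.1225, +0.1225, 0)
  M2 = (+0.1225, -0.1225, 0)
  M3 = (-0.1225, -0.1225, 0)
Detected image corners:
  c0 = (310.451200, 344.278251) px
  c1 = (538.505955, 307.195028) px
  c2 = (471.979723, 183.908754) px
  c3 = (248.409872, 213.813716) px
Planar DLT: solve 8×8 A·h = b for H (H[2,2]=1):
  H  [+997.98870 +209.02989 +394.49446]
  H  [-85.34849 +481.69361 +260.83803]
  H  [+0.19488 -0.13654 +1.00000]
B = K⁻¹H; ‖b₁‖=1.299007, ‖b₂‖=1.299007; λ = 2/(‖b₁‖+‖b₂‖) = 0.769819, sign → tz>0 ⇒ λ=+0.769819
r₁ = λ·B[:,0] = (+0.95775,-0.24537,+0.15002); r₂ = λ·B[:,1] = (+0.26222,+0.95927,-0.10511)
r₃ = r₁×r₂ = (-0.11812,+0.14001,+0.98308); SVD([r₁ r₂ r₃]) → R = UVᵀ:
  R  [+0.95775 +0.26222 -0.11812]
  R  [-0.24537 +0.95927 +0.14001]
  R  [+0.15002 -0.10511 +0.98308]
t = (+0.05795, +0.04505, +0.76982) m
tr R = 2.900097; θ = arccos((tr R − 1)/2) = 0.317405 rad = 18.186°
axis k = ((R−Rᵀ)₃₂, (R−Rᵀ)₁₃, (R−Rᵀ)₂₁) / (2 sinθ) = (-0.392703, -0.429577, -0.813171)
rvec = θ·k = (-0.124646, -0.136350, -0.258104)

rvec=(-0.1246, -0.1363, -0.2581) tvec=(0.0579, 0.0450, 0.7698)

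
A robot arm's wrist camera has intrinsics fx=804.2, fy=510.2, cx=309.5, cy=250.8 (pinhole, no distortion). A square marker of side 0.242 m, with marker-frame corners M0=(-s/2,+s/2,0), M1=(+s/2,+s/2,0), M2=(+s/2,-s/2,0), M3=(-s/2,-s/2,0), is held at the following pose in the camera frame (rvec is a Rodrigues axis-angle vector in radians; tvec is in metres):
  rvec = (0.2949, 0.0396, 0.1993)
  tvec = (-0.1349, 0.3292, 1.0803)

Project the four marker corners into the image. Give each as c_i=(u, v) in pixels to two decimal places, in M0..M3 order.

c0=(110.53, 441.89) c1=(281.16, 464.54) c2=(314.53, 368.16) c3=(132.28, 344.19)

Intrinsics K: fx=804.2, fy=510.2, cx=309.5, cy=250.8
Marker side s = 0.242 m; corners in marker frame (Z=0):
  M0 = (-0.1210, +0.1210, 0)
  M1 = (+0.1210, +0.1210, 0)
  M2 = (+0.1210, -0.1210, 0)
  M3 = (-0.1210, -0.1210, 0)
rvec = (0.2949, 0.0396, 0.1993), |rvec| = θ = 0.35813 rad = 20.519°
Rodrigues: sinθ=0.35052, 1−cosθ=0.06344; R = I + sinθ·[k]× + (1−cosθ)·[k]×²:
    [+0.97958 -0.18929 +0.06783]
    [+0.20084 +0.93733 -0.28473]
    [-0.00968 +0.29254 +0.95620]
t = (-0.1349, 0.3292, 1.0803) m
M0: Pc = R·M0+t = (-0.27633, +0.41831, +1.11687); u = 804.2·(-0.27633)/1.11687 + 309.5 = 110.5270, v = 510.2·(+0.41831)/1.11687 + 250.8 = 441.8915
M1: Pc = R·M1+t = (-0.03928, +0.46692, +1.11453); u = 804.2·(-0.03928)/1.11453 + 309.5 = 281.1603, v = 510.2·(+0.46692)/1.11453 + 250.8 = 464.5431
M2: Pc = R·M2+t = (+0.00653, +0.24009, +1.04373); u = 804.2·(+0.00653)/1.04373 + 309.5 = 314.5335, v = 510.2·(+0.24009)/1.04373 + 250.8 = 368.1592
M3: Pc = R·M3+t = (-0.23052, +0.19148, +1.04607); u = 804.2·(-0.23052)/1.04607 + 309.5 = 132.2776, v = 510.2·(+0.19148)/1.04607 + 250.8 = 344.1906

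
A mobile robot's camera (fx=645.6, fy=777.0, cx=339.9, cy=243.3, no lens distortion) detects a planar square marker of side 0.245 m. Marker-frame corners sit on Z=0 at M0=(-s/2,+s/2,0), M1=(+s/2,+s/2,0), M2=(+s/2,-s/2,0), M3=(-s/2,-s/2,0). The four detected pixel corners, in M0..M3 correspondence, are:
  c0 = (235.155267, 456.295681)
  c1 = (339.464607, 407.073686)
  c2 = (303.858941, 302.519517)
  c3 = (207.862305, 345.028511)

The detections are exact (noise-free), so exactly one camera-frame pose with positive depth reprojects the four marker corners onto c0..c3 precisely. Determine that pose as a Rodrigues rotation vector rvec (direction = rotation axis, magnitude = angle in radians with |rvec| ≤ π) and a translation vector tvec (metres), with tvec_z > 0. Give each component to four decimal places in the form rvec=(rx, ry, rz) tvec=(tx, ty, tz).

Intrinsics K: fx=645.6, fy=777.0, cx=339.9, cy=243.3
Marker side s = 0.245 m; corners in marker frame (Z=0):
  M0 = (-0.1225, +0.1225, 0)
  M1 = (+0.1225, +0.1225, 0)
  M2 = (+0.1225, -0.1225, 0)
  M3 = (-0.1225, -0.1225, 0)
Detected image corners:
  c0 = (235.155267, 456.295681) px
  c1 = (339.464607, 407.073686) px
  c2 = (303.858941, 302.519517) px
  c3 = (207.862305, 345.028511) px
Planar DLT: solve 8×8 A·h = b for H (H[2,2]=1):
  H  [+434.35866 +28.28903 +271.46896]
  H  [-149.95434 +300.82046 +375.01648]
  H  [+0.09698 -0.36923 +1.00000]
B = K⁻¹H; ‖b₁‖=0.667723, ‖b₂‖=0.667723; λ = 2/(‖b₁‖+‖b₂‖) = 1.497626, sign → tz>0 ⇒ λ=+1.497626
r₁ = λ·B[:,0] = (+0.93113,-0.33451,+0.14524); r₂ = λ·B[:,1] = (+0.35675,+0.75296,-0.55297)
r₃ = r₁×r₂ = (+0.07561,+0.56670,+0.82045); SVD([r₁ r₂ r₃]) → R = UVᵀ:
  R  [+0.93113 +0.35675 +0.07561]
  R  [-0.33451 +0.75296 +0.56670]
  R  [+0.14524 -0.55297 +0.82045]
t = (-0.15874, +0.25388, +1.49763) m
tr R = 2.504545; θ = arccos((tr R − 1)/2) = 0.719291 rad = 41.212°
axis k = ((R−Rᵀ)₃₂, (R−Rᵀ)₁₃, (R−Rᵀ)₂₁) / (2 sinθ) = (-0.849711, -0.052840, -0.524595)
rvec = θ·k = (-0.611190, -0.038008, -0.377337)

rvec=(-0.6112, -0.0380, -0.3773) tvec=(-0.1587, 0.2539, 1.4976)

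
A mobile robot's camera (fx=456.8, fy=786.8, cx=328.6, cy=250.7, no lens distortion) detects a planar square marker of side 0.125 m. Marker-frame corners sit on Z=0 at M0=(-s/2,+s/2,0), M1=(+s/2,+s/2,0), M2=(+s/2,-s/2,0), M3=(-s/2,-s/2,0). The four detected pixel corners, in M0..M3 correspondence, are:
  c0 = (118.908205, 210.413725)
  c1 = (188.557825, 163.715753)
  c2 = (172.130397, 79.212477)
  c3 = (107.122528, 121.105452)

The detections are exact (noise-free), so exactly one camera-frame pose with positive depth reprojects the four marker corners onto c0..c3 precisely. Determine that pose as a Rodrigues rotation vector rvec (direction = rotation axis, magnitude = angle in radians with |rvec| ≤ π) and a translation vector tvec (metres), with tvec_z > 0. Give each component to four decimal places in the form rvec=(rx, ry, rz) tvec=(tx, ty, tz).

rvec=(-0.5165, -0.0163, -0.4180) tvec=(-0.3256, -0.1132, 0.8178)

Intrinsics K: fx=456.8, fy=786.8, cx=328.6, cy=250.7
Marker side s = 0.125 m; corners in marker frame (Z=0):
  M0 = (-0.0625, +0.0625, 0)
  M1 = (+0.0625, +0.0625, 0)
  M2 = (+0.0625, -0.0625, 0)
  M3 = (-0.0625, -0.0625, 0)
Detected image corners:
  c0 = (118.908205, 210.413725) px
  c1 = (188.557825, 163.715753) px
  c2 = (172.130397, 79.212477) px
  c3 = (107.122528, 121.105452) px
Planar DLT: solve 8×8 A·h = b for H (H[2,2]=1):
  H  [+559.31845 +27.64664 +146.72961]
  H  [-332.74751 +611.48210 +141.82951]
  H  [+0.14565 -0.58205 +1.00000]
B = K⁻¹H; ‖b₁‖=1.222743, ‖b₂‖=1.222743; λ = 2/(‖b₁‖+‖b₂‖) = 0.817833, sign → tz>0 ⇒ λ=+0.817833
r₁ = λ·B[:,0] = (+0.91569,-0.38383,+0.11912); r₂ = λ·B[:,1] = (+0.39192,+0.78728,-0.47602)
r₃ = r₁×r₂ = (+0.08893,+0.48257,+0.87133); SVD([r₁ r₂ r₃]) → R = UVᵀ:
  R  [+0.91569 +0.39192 +0.08893]
  R  [-0.38383 +0.78728 +0.48257]
  R  [+0.11912 -0.47602 +0.87133]
t = (-0.32561, -0.11316, +0.81783) m
tr R = 2.574296; θ = arccos((tr R − 1)/2) = 0.664625 rad = 38.080°
axis k = ((R−Rᵀ)₃₂, (R−Rᵀ)₁₃, (R−Rᵀ)₂₁) / (2 sinθ) = (-0.777112, -0.024472, -0.628886)
rvec = θ·k = (-0.516488, -0.016265, -0.417974)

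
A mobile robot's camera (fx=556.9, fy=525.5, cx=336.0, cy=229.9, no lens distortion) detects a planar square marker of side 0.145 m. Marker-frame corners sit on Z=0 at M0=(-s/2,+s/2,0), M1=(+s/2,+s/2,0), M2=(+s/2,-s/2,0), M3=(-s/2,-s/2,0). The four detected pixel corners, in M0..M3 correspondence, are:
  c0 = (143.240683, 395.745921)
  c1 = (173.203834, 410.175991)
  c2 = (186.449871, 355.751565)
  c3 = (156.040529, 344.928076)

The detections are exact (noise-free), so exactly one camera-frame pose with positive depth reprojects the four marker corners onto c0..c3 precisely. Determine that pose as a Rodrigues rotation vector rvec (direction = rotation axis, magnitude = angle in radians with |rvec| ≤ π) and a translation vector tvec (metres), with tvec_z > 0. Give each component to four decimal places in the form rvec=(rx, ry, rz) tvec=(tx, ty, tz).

rvec=(-0.2007, 0.7110, 0.1389) tvec=(-0.4512, 0.4075, 1.4632)

Intrinsics K: fx=556.9, fy=525.5, cx=336.0, cy=229.9
Marker side s = 0.145 m; corners in marker frame (Z=0):
  M0 = (-0.0725, +0.0725, 0)
  M1 = (+0.0725, +0.0725, 0)
  M2 = (+0.0725, -0.0725, 0)
  M3 = (-0.0725, -0.0725, 0)
Detected image corners:
  c0 = (143.240683, 395.745921) px
  c1 = (173.203834, 410.175991) px
  c2 = (186.449871, 355.751565) px
  c3 = (156.040529, 344.928076) px
Planar DLT: solve 8×8 A·h = b for H (H[2,2]=1):
  H  [+133.97807 -104.98728 +164.28439]
  H  [-82.68471 +327.68942 +376.26790]
  H  [-0.45050 -0.09242 +1.00000]
B = K⁻¹H; ‖b₁‖=0.683427, ‖b₂‖=0.683427; λ = 2/(‖b₁‖+‖b₂‖) = 1.463214, sign → tz>0 ⇒ λ=+1.463214
r₁ = λ·B[:,0] = (+0.74973,+0.05816,-0.65918); r₂ = λ·B[:,1] = (-0.19426,+0.97158,-0.13523)
r₃ = r₁×r₂ = (+0.63259,+0.22944,+0.73972); SVD([r₁ r₂ r₃]) → R = UVᵀ:
  R  [+0.74973 -0.19426 +0.63259]
  R  [+0.05816 +0.97158 +0.22944]
  R  [-0.65918 -0.13523 +0.73972]
t = (-0.45117, +0.40755, +1.46321) m
tr R = 2.461038; θ = arccos((tr R − 1)/2) = 0.751715 rad = 43.070°
axis k = ((R−Rᵀ)₃₂, (R−Rᵀ)₁₃, (R−Rᵀ)₂₁) / (2 sinθ) = (-0.266997, +0.945810, +0.184814)
rvec = θ·k = (-0.200706, +0.710979, +0.138927)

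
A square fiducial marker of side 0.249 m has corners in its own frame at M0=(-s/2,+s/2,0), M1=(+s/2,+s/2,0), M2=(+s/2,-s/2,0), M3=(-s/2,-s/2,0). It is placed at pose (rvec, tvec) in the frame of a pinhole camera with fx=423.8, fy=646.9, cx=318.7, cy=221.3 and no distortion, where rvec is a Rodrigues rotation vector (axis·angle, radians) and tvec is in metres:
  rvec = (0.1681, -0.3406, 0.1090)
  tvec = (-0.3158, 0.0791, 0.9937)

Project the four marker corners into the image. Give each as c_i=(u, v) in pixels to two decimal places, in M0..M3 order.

Intrinsics K: fx=423.8, fy=646.9, cx=318.7, cy=221.3
Marker side s = 0.249 m; corners in marker frame (Z=0):
  M0 = (-0.1245, +0.1245, 0)
  M1 = (+0.1245, +0.1245, 0)
  M2 = (+0.1245, -0.1245, 0)
  M3 = (-0.1245, -0.1245, 0)
rvec = (0.1681, -0.3406, 0.1090), |rvec| = θ = 0.39515 rad = 22.641°
Rodrigues: sinθ=0.38495, 1−cosθ=0.07706; R = I + sinθ·[k]× + (1−cosθ)·[k]×²:
    [+0.93688 -0.13444 -0.32276]
    [+0.07793 +0.98019 -0.18208]
    [+0.34085 +0.14544 +0.92880]
t = (-0.3158, 0.0791, 0.9937) m
M0: Pc = R·M0+t = (-0.44918, +0.19143, +0.96937); u = 423.8·(-0.44918)/0.96937 + 318.7 = 122.3227, v = 646.9·(+0.19143)/0.96937 + 221.3 = 349.0499
M1: Pc = R·M1+t = (-0.21590, +0.21084, +1.05424); u = 423.8·(-0.21590)/1.05424 + 318.7 = 231.9109, v = 646.9·(+0.21084)/1.05424 + 221.3 = 350.6722
M2: Pc = R·M2+t = (-0.18242, -0.03323, +1.01803); u = 423.8·(-0.18242)/1.01803 + 318.7 = 242.7595, v = 646.9·(-0.03323)/1.01803 + 221.3 = 200.1832
M3: Pc = R·M3+t = (-0.41570, -0.05264, +0.93316); u = 423.8·(-0.41570)/0.93316 + 318.7 = 129.9052, v = 646.9·(-0.05264)/0.93316 + 221.3 = 184.8109

c0=(122.32, 349.05) c1=(231.91, 350.67) c2=(242.76, 200.18) c3=(129.91, 184.81)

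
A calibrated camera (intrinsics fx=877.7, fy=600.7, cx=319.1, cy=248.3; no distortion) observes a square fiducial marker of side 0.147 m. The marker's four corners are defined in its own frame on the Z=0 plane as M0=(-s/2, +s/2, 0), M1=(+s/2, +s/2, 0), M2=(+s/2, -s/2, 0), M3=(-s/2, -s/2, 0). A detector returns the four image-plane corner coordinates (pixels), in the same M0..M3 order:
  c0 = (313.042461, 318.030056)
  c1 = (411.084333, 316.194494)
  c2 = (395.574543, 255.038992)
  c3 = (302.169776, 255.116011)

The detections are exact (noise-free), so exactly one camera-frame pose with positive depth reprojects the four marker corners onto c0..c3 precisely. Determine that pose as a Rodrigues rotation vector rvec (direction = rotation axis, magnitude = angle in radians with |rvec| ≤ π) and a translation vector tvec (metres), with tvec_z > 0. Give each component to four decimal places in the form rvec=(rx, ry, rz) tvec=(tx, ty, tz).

Intrinsics K: fx=877.7, fy=600.7, cx=319.1, cy=248.3
Marker side s = 0.147 m; corners in marker frame (Z=0):
  M0 = (-0.0735, +0.0735, 0)
  M1 = (+0.0735, +0.0735, 0)
  M2 = (+0.0735, -0.0735, 0)
  M3 = (-0.0735, -0.0735, 0)
Detected image corners:
  c0 = (313.042461, 318.030056) px
  c1 = (411.084333, 316.194494) px
  c2 = (395.574543, 255.038992) px
  c3 = (302.169776, 255.116011) px
Planar DLT: solve 8×8 A·h = b for H (H[2,2]=1):
  H  [+717.36874 -36.36644 +355.95462]
  H  [+47.25457 +320.25547 +285.27816]
  H  [+0.18736 -0.35536 +1.00000]
B = K⁻¹H; ‖b₁‖=0.772283, ‖b₂‖=0.772283; λ = 2/(‖b₁‖+‖b₂‖) = 1.294862, sign → tz>0 ⇒ λ=+1.294862
r₁ = λ·B[:,0] = (+0.97012,+0.00158,+0.24261); r₂ = λ·B[:,1] = (+0.11364,+0.88054,-0.46015)
r₃ = r₁×r₂ = (-0.21435,+0.47397,+0.85405); SVD([r₁ r₂ r₃]) → R = UVᵀ:
  R  [+0.97012 +0.11364 -0.21435]
  R  [+0.00158 +0.88054 +0.47397]
  R  [+0.24261 -0.46015 +0.85405]
t = (+0.05437, +0.07971, +1.29486) m
tr R = 2.704716; θ = arccos((tr R − 1)/2) = 0.550318 rad = 31.531°
axis k = ((R−Rᵀ)₃₂, (R−Rᵀ)₁₃, (R−Rᵀ)₂₁) / (2 sinθ) = (-0.893105, -0.436903, -0.107143)
rvec = θ·k = (-0.491492, -0.240435, -0.058963)

rvec=(-0.4915, -0.2404, -0.0590) tvec=(0.0544, 0.0797, 1.2949)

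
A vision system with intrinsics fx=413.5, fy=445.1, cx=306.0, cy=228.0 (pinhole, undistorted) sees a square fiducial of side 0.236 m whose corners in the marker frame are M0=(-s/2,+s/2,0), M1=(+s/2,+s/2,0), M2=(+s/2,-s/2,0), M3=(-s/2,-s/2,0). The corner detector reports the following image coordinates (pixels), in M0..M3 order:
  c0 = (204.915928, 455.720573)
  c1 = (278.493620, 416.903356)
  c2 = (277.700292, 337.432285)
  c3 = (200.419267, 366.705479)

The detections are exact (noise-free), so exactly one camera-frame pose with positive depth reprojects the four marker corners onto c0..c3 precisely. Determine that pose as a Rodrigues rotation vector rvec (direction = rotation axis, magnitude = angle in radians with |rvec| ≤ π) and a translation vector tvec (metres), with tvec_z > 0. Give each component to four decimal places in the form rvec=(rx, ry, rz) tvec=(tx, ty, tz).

Intrinsics K: fx=413.5, fy=445.1, cx=306.0, cy=228.0
Marker side s = 0.236 m; corners in marker frame (Z=0):
  M0 = (-0.1180, +0.1180, 0)
  M1 = (+0.1180, +0.1180, 0)
  M2 = (+0.1180, -0.1180, 0)
  M3 = (-0.1180, -0.1180, 0)
Detected image corners:
  c0 = (204.915928, 455.720573) px
  c1 = (278.493620, 416.903356) px
  c2 = (277.700292, 337.432285) px
  c3 = (200.419267, 366.705479) px
Planar DLT: solve 8×8 A·h = b for H (H[2,2]=1):
  H  [+453.15164 +56.01234 +242.88715]
  H  [+74.55534 +429.95247 +394.01019]
  H  [+0.55624 +0.18853 +1.00000]
B = K⁻¹H; ‖b₁‖=0.889610, ‖b₂‖=0.889610; λ = 2/(‖b₁‖+‖b₂‖) = 1.124088, sign → tz>0 ⇒ λ=+1.124088
r₁ = λ·B[:,0] = (+0.76917,-0.13200,+0.62526); r₂ = λ·B[:,1] = (-0.00456,+0.97727,+0.21193)
r₃ = r₁×r₂ = (-0.63903,-0.16586,+0.75109); SVD([r₁ r₂ r₃]) → R = UVᵀ:
  R  [+0.76917 -0.00456 -0.63903]
  R  [-0.13200 +0.97727 -0.16586]
  R  [+0.62526 +0.21193 +0.75109]
t = (-0.17157, +0.41925, +1.12409) m
tr R = 2.497533; θ = arccos((tr R − 1)/2) = 0.724597 rad = 41.516°
axis k = ((R−Rᵀ)₃₂, (R−Rᵀ)₁₃, (R−Rᵀ)₂₁) / (2 sinθ) = (+0.284979, -0.953701, -0.096131)
rvec = θ·k = (+0.206495, -0.691049, -0.069656)

rvec=(0.2065, -0.6910, -0.0697) tvec=(-0.1716, 0.4193, 1.1241)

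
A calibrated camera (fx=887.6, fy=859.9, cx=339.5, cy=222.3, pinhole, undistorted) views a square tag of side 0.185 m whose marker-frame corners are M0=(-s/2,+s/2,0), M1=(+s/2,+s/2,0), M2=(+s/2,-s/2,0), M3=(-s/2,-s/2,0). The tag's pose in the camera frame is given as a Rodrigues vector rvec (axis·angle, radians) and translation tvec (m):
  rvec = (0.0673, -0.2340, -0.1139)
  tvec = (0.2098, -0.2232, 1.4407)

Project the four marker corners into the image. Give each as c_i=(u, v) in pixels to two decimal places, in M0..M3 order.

Intrinsics K: fx=887.6, fy=859.9, cx=339.5, cy=222.3
Marker side s = 0.185 m; corners in marker frame (Z=0):
  M0 = (-0.0925, +0.0925, 0)
  M1 = (+0.0925, +0.0925, 0)
  M2 = (+0.0925, -0.0925, 0)
  M3 = (-0.0925, -0.0925, 0)
rvec = (0.0673, -0.2340, -0.1139), |rvec| = θ = 0.26881 rad = 15.402°
Rodrigues: sinθ=0.26558, 1−cosθ=0.03591; R = I + sinθ·[k]× + (1−cosθ)·[k]×²:
    [+0.96634 +0.10471 -0.23500]
    [-0.12036 +0.99130 -0.05325]
    [+0.22738 +0.07974 +0.97054]
t = (0.2098, -0.2232, 1.4407) m
M0: Pc = R·M0+t = (+0.13010, -0.12037, +1.42704); u = 887.6·(+0.13010)/1.42704 + 339.5 = 420.4197, v = 859.9·(-0.12037)/1.42704 + 222.3 = 149.7673
M1: Pc = R·M1+t = (+0.30887, -0.14264, +1.46911); u = 887.6·(+0.30887)/1.46911 + 339.5 = 526.1128, v = 859.9·(-0.14264)/1.46911 + 222.3 = 138.8110
M2: Pc = R·M2+t = (+0.28950, -0.32603, +1.45436); u = 887.6·(+0.28950)/1.45436 + 339.5 = 516.1836, v = 859.9·(-0.32603)/1.45436 + 222.3 = 29.5330
M3: Pc = R·M3+t = (+0.11073, -0.30376, +1.41229); u = 887.6·(+0.11073)/1.41229 + 339.5 = 409.0908, v = 859.9·(-0.30376)/1.41229 + 222.3 = 37.3488

c0=(420.42, 149.77) c1=(526.11, 138.81) c2=(516.18, 29.53) c3=(409.09, 37.35)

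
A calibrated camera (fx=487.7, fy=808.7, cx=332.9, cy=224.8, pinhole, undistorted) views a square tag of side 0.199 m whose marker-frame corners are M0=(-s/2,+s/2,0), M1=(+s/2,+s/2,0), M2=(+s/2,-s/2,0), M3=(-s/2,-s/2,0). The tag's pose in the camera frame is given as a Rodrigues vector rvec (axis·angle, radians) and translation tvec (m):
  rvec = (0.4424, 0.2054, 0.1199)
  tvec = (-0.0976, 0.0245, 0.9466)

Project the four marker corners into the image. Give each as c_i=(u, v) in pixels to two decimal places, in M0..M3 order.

Intrinsics K: fx=487.7, fy=808.7, cx=332.9, cy=224.8
Marker side s = 0.199 m; corners in marker frame (Z=0):
  M0 = (-0.0995, +0.0995, 0)
  M1 = (+0.0995, +0.0995, 0)
  M2 = (+0.0995, -0.0995, 0)
  M3 = (-0.0995, -0.0995, 0)
rvec = (0.4424, 0.2054, 0.1199), |rvec| = θ = 0.50228 rad = 28.778°
Rodrigues: sinθ=0.48142, 1−cosθ=0.12351; R = I + sinθ·[k]× + (1−cosθ)·[k]×²:
    [+0.97231 -0.07043 +0.22284]
    [+0.15941 +0.89714 -0.41197]
    [-0.17090 +0.43609 +0.88353]
t = (-0.0976, 0.0245, 0.9466) m
M0: Pc = R·M0+t = (-0.20135, +0.09790, +1.00700); u = 487.7·(-0.20135)/1.00700 + 332.9 = 235.3824, v = 808.7·(+0.09790)/1.00700 + 224.8 = 303.4254
M1: Pc = R·M1+t = (-0.00786, +0.12963, +0.97299); u = 487.7·(-0.00786)/0.97299 + 332.9 = 328.9584, v = 808.7·(+0.12963)/0.97299 + 224.8 = 332.5398
M2: Pc = R·M2+t = (+0.00615, -0.04890, +0.88620); u = 487.7·(+0.00615)/0.88620 + 332.9 = 336.2860, v = 808.7·(-0.04890)/0.88620 + 224.8 = 180.1725
M3: Pc = R·M3+t = (-0.18734, -0.08063, +0.92021); u = 487.7·(-0.18734)/0.92021 + 332.9 = 233.6145, v = 808.7·(-0.08063)/0.92021 + 224.8 = 153.9437

c0=(235.38, 303.43) c1=(328.96, 332.54) c2=(336.29, 180.17) c3=(233.61, 153.94)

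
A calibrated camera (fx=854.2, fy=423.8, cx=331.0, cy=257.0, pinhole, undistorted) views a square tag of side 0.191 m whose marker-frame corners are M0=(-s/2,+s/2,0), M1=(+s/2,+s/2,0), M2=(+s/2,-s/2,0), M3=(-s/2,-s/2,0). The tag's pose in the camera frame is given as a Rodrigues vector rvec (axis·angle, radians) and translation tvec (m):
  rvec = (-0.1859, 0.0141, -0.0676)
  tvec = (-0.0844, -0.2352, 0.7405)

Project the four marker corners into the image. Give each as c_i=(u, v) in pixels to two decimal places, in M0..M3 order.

c0=(126.31, 177.91) c1=(351.30, 170.08) c2=(336.17, 69.35) c3=(121.69, 77.02)

Intrinsics K: fx=854.2, fy=423.8, cx=331.0, cy=257.0
Marker side s = 0.191 m; corners in marker frame (Z=0):
  M0 = (-0.0955, +0.0955, 0)
  M1 = (+0.0955, +0.0955, 0)
  M2 = (+0.0955, -0.0955, 0)
  M3 = (-0.0955, -0.0955, 0)
rvec = (-0.1859, 0.0141, -0.0676), |rvec| = θ = 0.19831 rad = 11.362°
Rodrigues: sinθ=0.19701, 1−cosθ=0.01960; R = I + sinθ·[k]× + (1−cosθ)·[k]×²:
    [+0.99762 +0.06585 +0.02027]
    [-0.06846 +0.98050 +0.18421]
    [-0.00774 -0.18516 +0.98268]
t = (-0.0844, -0.2352, 0.7405) m
M0: Pc = R·M0+t = (-0.17338, -0.13502, +0.72356); u = 854.2·(-0.17338)/0.72356 + 331.0 = 126.3101, v = 423.8·(-0.13502)/0.72356 + 257.0 = 177.9141
M1: Pc = R·M1+t = (+0.01716, -0.14810, +0.72208); u = 854.2·(+0.01716)/0.72208 + 331.0 = 351.3021, v = 423.8·(-0.14810)/0.72208 + 257.0 = 170.0772
M2: Pc = R·M2+t = (+0.00458, -0.33538, +0.75744); u = 854.2·(+0.00458)/0.75744 + 331.0 = 336.1698, v = 423.8·(-0.33538)/0.75744 + 257.0 = 69.3524
M3: Pc = R·M3+t = (-0.18596, -0.32230, +0.75892); u = 854.2·(-0.18596)/0.75892 + 331.0 = 121.6919, v = 423.8·(-0.32230)/0.75892 + 257.0 = 77.0205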